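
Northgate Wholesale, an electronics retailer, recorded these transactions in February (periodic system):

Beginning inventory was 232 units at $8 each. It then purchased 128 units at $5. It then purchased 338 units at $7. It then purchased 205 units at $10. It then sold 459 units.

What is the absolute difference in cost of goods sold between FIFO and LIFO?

$639

FIFO COGS: 232 @ $8 + 128 @ $5 + 99 @ $7 = $3,189
LIFO COGS: 205 @ $10 + 254 @ $7 = $3,828
Difference = |$3,189 − $3,828| = $639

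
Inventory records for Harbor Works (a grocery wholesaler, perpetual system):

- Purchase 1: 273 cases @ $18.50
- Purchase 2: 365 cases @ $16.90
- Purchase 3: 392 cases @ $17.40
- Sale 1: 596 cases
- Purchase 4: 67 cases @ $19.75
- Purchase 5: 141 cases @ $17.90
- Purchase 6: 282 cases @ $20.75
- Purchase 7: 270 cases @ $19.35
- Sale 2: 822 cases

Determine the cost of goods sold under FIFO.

COGS = $25,621.95

Sale 1 (596) [FIFO — oldest first]: 273 @ $18.50 + 323 @ $16.90 = $10,509.20
Sale 2 (822) [FIFO — oldest first]: 42 @ $16.90 + 392 @ $17.40 + 67 @ $19.75 + 141 @ $17.90 + 180 @ $20.75 = $15,112.75
Total COGS = $10,509.20 + $15,112.75 = $25,621.95
Ending inventory: 102 @ $20.75 + 270 @ $19.35 = $7,341.00
Check: goods available $32,962.95 = COGS $25,621.95 + ending $7,341.00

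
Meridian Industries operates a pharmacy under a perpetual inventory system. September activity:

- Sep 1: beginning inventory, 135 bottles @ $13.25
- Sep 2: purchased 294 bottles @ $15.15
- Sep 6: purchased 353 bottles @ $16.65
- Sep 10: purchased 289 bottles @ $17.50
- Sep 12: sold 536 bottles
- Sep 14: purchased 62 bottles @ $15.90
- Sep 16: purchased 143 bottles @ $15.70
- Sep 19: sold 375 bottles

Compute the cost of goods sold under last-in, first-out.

COGS = $15,135.45

Sep 12, 536 sold [LIFO — newest first]: 289 @ $17.50 + 247 @ $16.65 = $9,170.05
Sep 19, 375 sold [LIFO — newest first]: 143 @ $15.70 + 62 @ $15.90 + 106 @ $16.65 + 64 @ $15.15 = $5,965.40
Total COGS = $9,170.05 + $5,965.40 = $15,135.45
Ending inventory: 135 @ $13.25 + 230 @ $15.15 = $5,273.25
Check: goods available $20,408.70 = COGS $15,135.45 + ending $5,273.25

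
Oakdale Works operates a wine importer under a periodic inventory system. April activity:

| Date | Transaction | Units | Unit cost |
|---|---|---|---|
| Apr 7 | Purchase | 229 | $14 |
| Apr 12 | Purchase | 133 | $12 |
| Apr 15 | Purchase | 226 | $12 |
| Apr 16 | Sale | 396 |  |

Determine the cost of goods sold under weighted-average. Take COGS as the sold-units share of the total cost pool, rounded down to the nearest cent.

COGS = $5,060.44

Apr 16, sell 396: 396/588 × $7,514.00 → $5,060.44
Ending inventory (cost pool remaining) = $2,453.56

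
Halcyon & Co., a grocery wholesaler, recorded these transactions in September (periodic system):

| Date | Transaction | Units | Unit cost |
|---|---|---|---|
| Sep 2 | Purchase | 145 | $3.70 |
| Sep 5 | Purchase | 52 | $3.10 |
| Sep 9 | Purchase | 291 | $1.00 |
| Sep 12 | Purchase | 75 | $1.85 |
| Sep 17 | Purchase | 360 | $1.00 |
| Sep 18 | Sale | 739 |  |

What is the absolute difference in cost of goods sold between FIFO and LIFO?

FIFO COGS: 145 @ $3.70 + 52 @ $3.10 + 291 @ $1.00 + 75 @ $1.85 + 176 @ $1.00 = $1,303.45
LIFO COGS: 360 @ $1.00 + 75 @ $1.85 + 291 @ $1.00 + 13 @ $3.10 = $830.05
Difference = |$1,303.45 − $830.05| = $473.40

$473.40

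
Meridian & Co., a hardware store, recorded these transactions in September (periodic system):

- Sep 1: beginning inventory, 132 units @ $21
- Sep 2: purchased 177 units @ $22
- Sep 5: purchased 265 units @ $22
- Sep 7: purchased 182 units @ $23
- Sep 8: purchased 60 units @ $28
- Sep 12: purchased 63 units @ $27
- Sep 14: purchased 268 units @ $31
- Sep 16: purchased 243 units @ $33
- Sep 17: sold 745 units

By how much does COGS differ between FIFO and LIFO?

FIFO COGS: 132 @ $21 + 177 @ $22 + 265 @ $22 + 171 @ $23 = $16,429
LIFO COGS: 243 @ $33 + 268 @ $31 + 63 @ $27 + 60 @ $28 + 111 @ $23 = $22,261
Difference = |$16,429 − $22,261| = $5,832

$5,832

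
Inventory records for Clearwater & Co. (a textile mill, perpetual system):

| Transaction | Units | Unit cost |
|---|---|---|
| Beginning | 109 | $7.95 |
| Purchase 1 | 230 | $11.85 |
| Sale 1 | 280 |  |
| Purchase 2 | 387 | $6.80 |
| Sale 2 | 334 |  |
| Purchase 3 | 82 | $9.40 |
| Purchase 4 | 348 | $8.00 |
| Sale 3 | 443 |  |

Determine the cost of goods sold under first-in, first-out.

COGS = $8,986.45

Sale 1 (280) [FIFO — oldest first]: 109 @ $7.95 + 171 @ $11.85 = $2,892.90
Sale 2 (334) [FIFO — oldest first]: 59 @ $11.85 + 275 @ $6.80 = $2,569.15
Sale 3 (443) [FIFO — oldest first]: 112 @ $6.80 + 82 @ $9.40 + 249 @ $8.00 = $3,524.40
Total COGS = $2,892.90 + $2,569.15 + $3,524.40 = $8,986.45
Ending inventory: 99 @ $8.00 = $792.00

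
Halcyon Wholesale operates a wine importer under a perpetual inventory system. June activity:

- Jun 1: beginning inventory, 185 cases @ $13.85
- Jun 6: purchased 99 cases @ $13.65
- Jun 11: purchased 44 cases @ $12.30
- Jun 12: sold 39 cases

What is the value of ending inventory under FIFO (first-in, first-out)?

Ending inventory = $3,914.65

Jun 12, 39 sold [FIFO — oldest first]: 39 @ $13.85 = $540.15
Ending inventory: 146 @ $13.85 + 99 @ $13.65 + 44 @ $12.30 = $3,914.65
Check: goods available $4,454.80 = COGS $540.15 + ending $3,914.65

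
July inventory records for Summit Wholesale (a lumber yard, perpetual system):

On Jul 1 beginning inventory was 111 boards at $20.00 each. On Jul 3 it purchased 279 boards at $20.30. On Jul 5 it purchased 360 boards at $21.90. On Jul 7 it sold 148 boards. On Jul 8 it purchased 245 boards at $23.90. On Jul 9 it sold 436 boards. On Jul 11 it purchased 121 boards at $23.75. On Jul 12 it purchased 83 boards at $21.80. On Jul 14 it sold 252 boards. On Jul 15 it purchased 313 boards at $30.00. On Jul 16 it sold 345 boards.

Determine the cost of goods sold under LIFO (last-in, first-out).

Jul 7, 148 sold [LIFO — newest first]: 148 @ $21.90 = $3,241.20
Jul 9, 436 sold [LIFO — newest first]: 245 @ $23.90 + 191 @ $21.90 = $10,038.40
Jul 14, 252 sold [LIFO — newest first]: 83 @ $21.80 + 121 @ $23.75 + 21 @ $21.90 + 27 @ $20.30 = $5,691.15
Jul 16, 345 sold [LIFO — newest first]: 313 @ $30.00 + 32 @ $20.30 = $10,039.60
Total COGS = $3,241.20 + $10,038.40 + $5,691.15 + $10,039.60 = $29,010.35
Ending inventory: 111 @ $20.00 + 220 @ $20.30 = $6,686.00
Check: goods available $35,696.35 = COGS $29,010.35 + ending $6,686.00

COGS = $29,010.35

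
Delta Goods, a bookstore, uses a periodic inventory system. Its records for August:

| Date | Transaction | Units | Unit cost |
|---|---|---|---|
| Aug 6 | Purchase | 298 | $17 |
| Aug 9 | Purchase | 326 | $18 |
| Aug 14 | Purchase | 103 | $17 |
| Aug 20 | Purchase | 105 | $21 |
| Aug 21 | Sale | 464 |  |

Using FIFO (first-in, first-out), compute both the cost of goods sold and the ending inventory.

COGS = $8,054; ending inventory = $6,836

Aug 21, 464 sold [FIFO — oldest first]: 298 @ $17 + 166 @ $18 = $8,054
Ending inventory: 160 @ $18 + 103 @ $17 + 105 @ $21 = $6,836
Check: goods available $14,890 = COGS $8,054 + ending $6,836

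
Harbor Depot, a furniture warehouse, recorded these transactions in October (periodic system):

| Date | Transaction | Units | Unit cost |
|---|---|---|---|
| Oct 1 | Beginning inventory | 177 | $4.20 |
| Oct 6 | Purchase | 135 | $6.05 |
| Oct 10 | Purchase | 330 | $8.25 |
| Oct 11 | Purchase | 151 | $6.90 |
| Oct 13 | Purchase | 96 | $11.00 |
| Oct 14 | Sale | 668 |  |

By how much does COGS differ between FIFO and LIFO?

$908.90

FIFO COGS: 177 @ $4.20 + 135 @ $6.05 + 330 @ $8.25 + 26 @ $6.90 = $4,462.05
LIFO COGS: 96 @ $11.00 + 151 @ $6.90 + 330 @ $8.25 + 91 @ $6.05 = $5,370.95
Difference = |$4,462.05 − $5,370.95| = $908.90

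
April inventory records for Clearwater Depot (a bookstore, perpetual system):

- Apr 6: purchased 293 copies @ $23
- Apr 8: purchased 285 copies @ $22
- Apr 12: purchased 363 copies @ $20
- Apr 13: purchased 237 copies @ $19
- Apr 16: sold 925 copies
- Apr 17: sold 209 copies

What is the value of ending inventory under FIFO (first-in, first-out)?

Apr 16, 925 sold [FIFO — oldest first]: 293 @ $23 + 285 @ $22 + 347 @ $20 = $19,949
Apr 17, 209 sold [FIFO — oldest first]: 16 @ $20 + 193 @ $19 = $3,987
Total COGS = $19,949 + $3,987 = $23,936
Ending inventory: 44 @ $19 = $836

Ending inventory = $836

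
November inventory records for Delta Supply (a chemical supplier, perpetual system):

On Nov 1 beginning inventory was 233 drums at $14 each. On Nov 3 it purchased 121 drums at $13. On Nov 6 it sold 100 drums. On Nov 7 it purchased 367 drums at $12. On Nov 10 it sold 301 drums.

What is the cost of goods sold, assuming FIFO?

Nov 6, 100 sold [FIFO — oldest first]: 100 @ $14 = $1,400
Nov 10, 301 sold [FIFO — oldest first]: 133 @ $14 + 121 @ $13 + 47 @ $12 = $3,999
Total COGS = $1,400 + $3,999 = $5,399
Ending inventory: 320 @ $12 = $3,840

COGS = $5,399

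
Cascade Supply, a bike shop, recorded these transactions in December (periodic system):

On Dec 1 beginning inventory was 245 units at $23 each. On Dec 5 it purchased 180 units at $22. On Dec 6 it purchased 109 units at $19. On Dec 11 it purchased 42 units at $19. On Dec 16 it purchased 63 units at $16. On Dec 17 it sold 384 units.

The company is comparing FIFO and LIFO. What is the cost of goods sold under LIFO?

COGS = $7,617

FIFO COGS: 245 @ $23 + 139 @ $22 = $8,693
LIFO COGS: 63 @ $16 + 42 @ $19 + 109 @ $19 + 170 @ $22 = $7,617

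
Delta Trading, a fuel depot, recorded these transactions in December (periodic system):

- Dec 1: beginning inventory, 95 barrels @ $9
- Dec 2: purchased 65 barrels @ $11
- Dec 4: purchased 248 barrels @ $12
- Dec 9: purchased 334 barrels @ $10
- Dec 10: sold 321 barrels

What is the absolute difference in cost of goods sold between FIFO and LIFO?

$292

FIFO COGS: 95 @ $9 + 65 @ $11 + 161 @ $12 = $3,502
LIFO COGS: 321 @ $10 = $3,210
Difference = |$3,502 − $3,210| = $292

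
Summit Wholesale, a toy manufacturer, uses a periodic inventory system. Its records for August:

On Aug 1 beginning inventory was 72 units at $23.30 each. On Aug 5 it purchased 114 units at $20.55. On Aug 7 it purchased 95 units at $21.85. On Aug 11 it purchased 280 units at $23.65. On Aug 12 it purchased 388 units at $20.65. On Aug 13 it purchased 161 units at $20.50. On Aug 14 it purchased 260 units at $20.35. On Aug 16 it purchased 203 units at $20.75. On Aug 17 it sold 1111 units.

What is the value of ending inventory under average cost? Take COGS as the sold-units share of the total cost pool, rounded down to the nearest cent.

Aug 17, sell 1111: 1111/1573 × $33,534.00 → $23,684.85
Ending inventory (cost pool remaining) = $9,849.15
Check: goods available $33,534.00 = COGS $23,684.85 + ending $9,849.15

Ending inventory = $9,849.15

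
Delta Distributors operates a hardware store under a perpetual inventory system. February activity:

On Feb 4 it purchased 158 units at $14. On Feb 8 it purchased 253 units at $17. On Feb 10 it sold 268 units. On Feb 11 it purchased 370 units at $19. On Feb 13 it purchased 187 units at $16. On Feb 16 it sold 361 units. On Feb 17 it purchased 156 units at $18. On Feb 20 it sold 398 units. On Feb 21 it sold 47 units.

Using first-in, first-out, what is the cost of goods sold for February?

COGS = $18,443

Feb 10, 268 sold [FIFO — oldest first]: 158 @ $14 + 110 @ $17 = $4,082
Feb 16, 361 sold [FIFO — oldest first]: 143 @ $17 + 218 @ $19 = $6,573
Feb 20, 398 sold [FIFO — oldest first]: 152 @ $19 + 187 @ $16 + 59 @ $18 = $6,942
Feb 21, 47 sold [FIFO — oldest first]: 47 @ $18 = $846
Total COGS = $4,082 + $6,573 + $6,942 + $846 = $18,443
Ending inventory: 50 @ $18 = $900
Check: goods available $19,343 = COGS $18,443 + ending $900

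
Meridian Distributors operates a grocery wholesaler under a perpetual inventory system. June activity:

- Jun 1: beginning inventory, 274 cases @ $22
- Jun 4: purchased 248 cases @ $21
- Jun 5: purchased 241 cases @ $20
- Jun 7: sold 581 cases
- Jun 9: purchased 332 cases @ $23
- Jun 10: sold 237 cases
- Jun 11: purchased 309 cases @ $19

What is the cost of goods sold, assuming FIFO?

Jun 7, 581 sold [FIFO — oldest first]: 274 @ $22 + 248 @ $21 + 59 @ $20 = $12,416
Jun 10, 237 sold [FIFO — oldest first]: 182 @ $20 + 55 @ $23 = $4,905
Total COGS = $12,416 + $4,905 = $17,321
Ending inventory: 277 @ $23 + 309 @ $19 = $12,242

COGS = $17,321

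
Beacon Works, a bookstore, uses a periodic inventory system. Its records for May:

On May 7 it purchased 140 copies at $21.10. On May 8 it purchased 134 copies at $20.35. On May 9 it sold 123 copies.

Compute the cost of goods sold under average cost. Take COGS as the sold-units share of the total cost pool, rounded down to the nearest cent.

May 9, sell 123: 123/274 × $5,680.90 → $2,550.18
Ending inventory (cost pool remaining) = $3,130.72

COGS = $2,550.18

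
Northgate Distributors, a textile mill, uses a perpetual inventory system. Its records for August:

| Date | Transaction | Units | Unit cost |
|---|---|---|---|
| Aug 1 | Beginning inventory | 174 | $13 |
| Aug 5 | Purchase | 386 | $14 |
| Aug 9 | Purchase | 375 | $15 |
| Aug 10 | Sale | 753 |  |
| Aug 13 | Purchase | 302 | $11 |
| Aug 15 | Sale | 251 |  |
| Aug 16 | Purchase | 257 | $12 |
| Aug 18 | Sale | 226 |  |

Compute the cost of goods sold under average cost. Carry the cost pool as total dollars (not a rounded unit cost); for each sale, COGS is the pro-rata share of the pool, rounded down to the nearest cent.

COGS = $16,502.76

After Aug 1: 174 on hand, pool $2,262.00 (≈ $13.0000 each)
After Aug 5: 560 on hand, pool $7,666.00 (≈ $13.6893 each)
After Aug 9: 935 on hand, pool $13,291.00 (≈ $14.2150 each)
Aug 10, sell 753: 753/935 × $13,291.00 → $10,703.87
After Aug 13: 484 on hand, pool $5,909.13 (≈ $12.2089 each)
Aug 15, sell 251: 251/484 × $5,909.13 → $3,064.44
After Aug 16: 490 on hand, pool $5,928.69 (≈ $12.0994 each)
Aug 18, sell 226: 226/490 × $5,928.69 → $2,734.45
Total COGS = $10,703.87 + $3,064.44 + $2,734.45 = $16,502.76
Ending inventory (cost pool remaining) = $3,194.24
Check: goods available $19,697.00 = COGS $16,502.76 + ending $3,194.24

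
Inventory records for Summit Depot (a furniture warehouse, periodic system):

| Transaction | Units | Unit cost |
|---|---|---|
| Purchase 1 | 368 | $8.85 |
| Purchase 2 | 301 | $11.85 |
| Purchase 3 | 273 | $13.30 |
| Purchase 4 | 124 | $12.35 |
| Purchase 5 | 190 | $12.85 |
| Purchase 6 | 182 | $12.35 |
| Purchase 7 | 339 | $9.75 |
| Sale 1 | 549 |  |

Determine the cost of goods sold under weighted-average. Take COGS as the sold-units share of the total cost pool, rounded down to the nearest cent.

COGS = $6,172.89

Sale 1, sell 549: 549/1777 × $19,980.40 → $6,172.89
Ending inventory (cost pool remaining) = $13,807.51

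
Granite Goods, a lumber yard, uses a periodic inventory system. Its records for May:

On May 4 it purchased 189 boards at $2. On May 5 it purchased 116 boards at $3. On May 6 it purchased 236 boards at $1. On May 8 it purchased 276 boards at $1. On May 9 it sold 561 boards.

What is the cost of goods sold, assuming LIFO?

COGS = $659

May 9, 561 sold [LIFO — newest first]: 276 @ $1 + 236 @ $1 + 49 @ $3 = $659
Ending inventory: 189 @ $2 + 67 @ $3 = $579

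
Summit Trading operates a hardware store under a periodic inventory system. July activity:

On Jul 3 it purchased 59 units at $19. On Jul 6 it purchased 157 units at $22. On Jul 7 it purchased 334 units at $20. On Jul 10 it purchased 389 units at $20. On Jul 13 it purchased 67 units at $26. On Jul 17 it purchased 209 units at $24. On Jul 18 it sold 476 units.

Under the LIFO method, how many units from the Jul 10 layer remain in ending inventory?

189

Jul 18, 476 sold [LIFO — newest first]: 209 @ $24 + 67 @ $26 + 200 @ $20 = $10,758
Ending inventory: 59 @ $19 + 157 @ $22 + 334 @ $20 + 189 @ $20 = $15,035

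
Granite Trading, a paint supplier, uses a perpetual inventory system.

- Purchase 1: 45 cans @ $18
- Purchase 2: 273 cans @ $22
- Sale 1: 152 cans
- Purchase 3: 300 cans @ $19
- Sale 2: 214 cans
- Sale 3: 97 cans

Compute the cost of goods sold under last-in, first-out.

Sale 1 (152) [LIFO — newest first]: 152 @ $22 = $3,344
Sale 2 (214) [LIFO — newest first]: 214 @ $19 = $4,066
Sale 3 (97) [LIFO — newest first]: 86 @ $19 + 11 @ $22 = $1,876
Total COGS = $3,344 + $4,066 + $1,876 = $9,286
Ending inventory: 45 @ $18 + 110 @ $22 = $3,230
Check: goods available $12,516 = COGS $9,286 + ending $3,230

COGS = $9,286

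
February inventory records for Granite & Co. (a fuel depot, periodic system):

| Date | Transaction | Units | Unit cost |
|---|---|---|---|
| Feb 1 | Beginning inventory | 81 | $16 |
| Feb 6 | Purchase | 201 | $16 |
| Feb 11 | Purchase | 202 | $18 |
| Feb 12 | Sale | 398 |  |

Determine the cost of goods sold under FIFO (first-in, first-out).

COGS = $6,600

Feb 12, 398 sold [FIFO — oldest first]: 81 @ $16 + 201 @ $16 + 116 @ $18 = $6,600
Ending inventory: 86 @ $18 = $1,548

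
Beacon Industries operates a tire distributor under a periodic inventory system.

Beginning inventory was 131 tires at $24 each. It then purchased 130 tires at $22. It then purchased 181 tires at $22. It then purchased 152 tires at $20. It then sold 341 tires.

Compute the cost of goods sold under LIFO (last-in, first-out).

COGS = $7,198

Sale 1 (341) [LIFO — newest first]: 152 @ $20 + 181 @ $22 + 8 @ $22 = $7,198
Ending inventory: 131 @ $24 + 122 @ $22 = $5,828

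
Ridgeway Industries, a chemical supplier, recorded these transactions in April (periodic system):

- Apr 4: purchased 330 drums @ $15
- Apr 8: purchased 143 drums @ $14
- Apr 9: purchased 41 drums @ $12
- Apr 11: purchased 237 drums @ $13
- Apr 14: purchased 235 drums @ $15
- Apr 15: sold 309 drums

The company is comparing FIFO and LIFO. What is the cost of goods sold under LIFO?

FIFO COGS: 309 @ $15 = $4,635
LIFO COGS: 235 @ $15 + 74 @ $13 = $4,487

COGS = $4,487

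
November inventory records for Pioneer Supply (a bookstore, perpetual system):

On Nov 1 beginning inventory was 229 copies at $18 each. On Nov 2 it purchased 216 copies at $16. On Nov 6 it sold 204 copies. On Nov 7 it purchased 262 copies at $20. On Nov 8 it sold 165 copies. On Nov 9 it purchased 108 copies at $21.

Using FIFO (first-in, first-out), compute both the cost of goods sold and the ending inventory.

Nov 6, 204 sold [FIFO — oldest first]: 204 @ $18 = $3,672
Nov 8, 165 sold [FIFO — oldest first]: 25 @ $18 + 140 @ $16 = $2,690
Total COGS = $3,672 + $2,690 = $6,362
Ending inventory: 76 @ $16 + 262 @ $20 + 108 @ $21 = $8,724

COGS = $6,362; ending inventory = $8,724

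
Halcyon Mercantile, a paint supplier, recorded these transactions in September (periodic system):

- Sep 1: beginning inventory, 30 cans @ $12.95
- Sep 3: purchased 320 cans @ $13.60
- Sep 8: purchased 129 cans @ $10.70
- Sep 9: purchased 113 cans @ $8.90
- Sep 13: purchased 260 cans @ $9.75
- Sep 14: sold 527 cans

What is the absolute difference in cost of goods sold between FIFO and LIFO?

$1,287.00

FIFO COGS: 30 @ $12.95 + 320 @ $13.60 + 129 @ $10.70 + 48 @ $8.90 = $6,548.00
LIFO COGS: 260 @ $9.75 + 113 @ $8.90 + 129 @ $10.70 + 25 @ $13.60 = $5,261.00
Difference = |$6,548.00 − $5,261.00| = $1,287.00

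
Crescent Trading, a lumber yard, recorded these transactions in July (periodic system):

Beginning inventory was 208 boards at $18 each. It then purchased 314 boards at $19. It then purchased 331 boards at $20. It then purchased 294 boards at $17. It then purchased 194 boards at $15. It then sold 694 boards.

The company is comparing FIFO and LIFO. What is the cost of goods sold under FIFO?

COGS = $13,150

FIFO COGS: 208 @ $18 + 314 @ $19 + 172 @ $20 = $13,150
LIFO COGS: 194 @ $15 + 294 @ $17 + 206 @ $20 = $12,028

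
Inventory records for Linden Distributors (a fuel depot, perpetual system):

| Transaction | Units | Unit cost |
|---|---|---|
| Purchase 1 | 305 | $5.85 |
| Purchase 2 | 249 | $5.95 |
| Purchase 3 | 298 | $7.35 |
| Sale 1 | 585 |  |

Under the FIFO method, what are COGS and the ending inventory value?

COGS = $3,493.65; ending inventory = $1,962.45

Sale 1 (585) [FIFO — oldest first]: 305 @ $5.85 + 249 @ $5.95 + 31 @ $7.35 = $3,493.65
Ending inventory: 267 @ $7.35 = $1,962.45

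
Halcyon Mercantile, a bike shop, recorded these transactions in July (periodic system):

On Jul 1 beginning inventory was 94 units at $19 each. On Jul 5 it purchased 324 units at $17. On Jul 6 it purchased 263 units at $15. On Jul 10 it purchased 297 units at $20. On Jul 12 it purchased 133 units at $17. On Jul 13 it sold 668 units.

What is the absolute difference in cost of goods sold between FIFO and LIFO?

$727

FIFO COGS: 94 @ $19 + 324 @ $17 + 250 @ $15 = $11,044
LIFO COGS: 133 @ $17 + 297 @ $20 + 238 @ $15 = $11,771
Difference = |$11,044 − $11,771| = $727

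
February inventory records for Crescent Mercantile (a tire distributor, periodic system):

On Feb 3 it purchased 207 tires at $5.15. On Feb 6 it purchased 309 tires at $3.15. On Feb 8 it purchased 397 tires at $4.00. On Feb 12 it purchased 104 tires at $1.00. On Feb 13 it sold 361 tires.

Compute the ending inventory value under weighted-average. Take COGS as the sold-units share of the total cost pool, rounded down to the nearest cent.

Ending inventory = $2,406.89

Feb 13, sell 361: 361/1017 × $3,731.40 → $1,324.51
Ending inventory (cost pool remaining) = $2,406.89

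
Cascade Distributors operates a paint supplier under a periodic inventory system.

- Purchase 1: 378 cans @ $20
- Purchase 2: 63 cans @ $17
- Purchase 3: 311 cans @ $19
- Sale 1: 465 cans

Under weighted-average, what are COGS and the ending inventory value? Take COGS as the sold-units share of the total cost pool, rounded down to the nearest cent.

COGS = $8,990.82; ending inventory = $5,549.18

Sale 1, sell 465: 465/752 × $14,540.00 → $8,990.82
Ending inventory (cost pool remaining) = $5,549.18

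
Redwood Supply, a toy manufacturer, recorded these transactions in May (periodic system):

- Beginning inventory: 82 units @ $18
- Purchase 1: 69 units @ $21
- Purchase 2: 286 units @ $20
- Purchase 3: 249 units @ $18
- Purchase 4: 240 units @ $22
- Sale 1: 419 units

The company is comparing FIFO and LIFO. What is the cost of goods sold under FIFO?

FIFO COGS: 82 @ $18 + 69 @ $21 + 268 @ $20 = $8,285
LIFO COGS: 240 @ $22 + 179 @ $18 = $8,502

COGS = $8,285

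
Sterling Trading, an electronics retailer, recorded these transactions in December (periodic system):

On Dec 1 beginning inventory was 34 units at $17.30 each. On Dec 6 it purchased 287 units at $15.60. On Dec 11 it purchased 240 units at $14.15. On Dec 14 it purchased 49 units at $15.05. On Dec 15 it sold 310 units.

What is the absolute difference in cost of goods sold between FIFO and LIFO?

$432.75

FIFO COGS: 34 @ $17.30 + 276 @ $15.60 = $4,893.80
LIFO COGS: 49 @ $15.05 + 240 @ $14.15 + 21 @ $15.60 = $4,461.05
Difference = |$4,893.80 − $4,461.05| = $432.75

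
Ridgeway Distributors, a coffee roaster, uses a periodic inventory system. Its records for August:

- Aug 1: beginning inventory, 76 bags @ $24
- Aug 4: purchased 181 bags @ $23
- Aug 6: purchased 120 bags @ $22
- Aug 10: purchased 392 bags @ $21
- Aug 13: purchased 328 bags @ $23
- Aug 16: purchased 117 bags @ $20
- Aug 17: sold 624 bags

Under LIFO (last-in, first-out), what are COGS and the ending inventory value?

Aug 17, 624 sold [LIFO — newest first]: 117 @ $20 + 328 @ $23 + 179 @ $21 = $13,643
Ending inventory: 76 @ $24 + 181 @ $23 + 120 @ $22 + 213 @ $21 = $13,100
Check: goods available $26,743 = COGS $13,643 + ending $13,100

COGS = $13,643; ending inventory = $13,100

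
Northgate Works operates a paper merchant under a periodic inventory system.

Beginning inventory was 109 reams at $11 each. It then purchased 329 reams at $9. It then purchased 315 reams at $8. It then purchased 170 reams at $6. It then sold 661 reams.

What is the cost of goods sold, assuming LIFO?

Sale 1 (661) [LIFO — newest first]: 170 @ $6 + 315 @ $8 + 176 @ $9 = $5,124
Ending inventory: 109 @ $11 + 153 @ $9 = $2,576

COGS = $5,124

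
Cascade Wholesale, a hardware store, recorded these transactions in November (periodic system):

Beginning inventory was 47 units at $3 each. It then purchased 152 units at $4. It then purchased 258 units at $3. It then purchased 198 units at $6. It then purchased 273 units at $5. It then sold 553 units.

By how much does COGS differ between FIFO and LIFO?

$700

FIFO COGS: 47 @ $3 + 152 @ $4 + 258 @ $3 + 96 @ $6 = $2,099
LIFO COGS: 273 @ $5 + 198 @ $6 + 82 @ $3 = $2,799
Difference = |$2,099 − $2,799| = $700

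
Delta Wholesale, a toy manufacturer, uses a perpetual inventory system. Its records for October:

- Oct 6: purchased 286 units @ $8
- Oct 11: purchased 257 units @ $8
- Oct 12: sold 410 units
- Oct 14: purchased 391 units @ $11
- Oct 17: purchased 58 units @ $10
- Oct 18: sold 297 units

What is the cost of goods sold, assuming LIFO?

COGS = $6,489

Oct 12, 410 sold [LIFO — newest first]: 257 @ $8 + 153 @ $8 = $3,280
Oct 18, 297 sold [LIFO — newest first]: 58 @ $10 + 239 @ $11 = $3,209
Total COGS = $3,280 + $3,209 = $6,489
Ending inventory: 133 @ $8 + 152 @ $11 = $2,736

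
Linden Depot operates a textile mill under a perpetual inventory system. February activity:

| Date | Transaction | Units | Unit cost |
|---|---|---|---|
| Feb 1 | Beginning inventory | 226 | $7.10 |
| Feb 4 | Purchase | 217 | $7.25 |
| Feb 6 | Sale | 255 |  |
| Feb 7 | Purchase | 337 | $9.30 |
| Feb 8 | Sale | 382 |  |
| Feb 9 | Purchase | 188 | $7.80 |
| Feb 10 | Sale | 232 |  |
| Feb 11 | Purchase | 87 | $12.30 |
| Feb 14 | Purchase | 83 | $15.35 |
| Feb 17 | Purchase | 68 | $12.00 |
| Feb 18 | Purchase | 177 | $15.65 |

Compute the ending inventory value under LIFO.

Feb 6, 255 sold [LIFO — newest first]: 217 @ $7.25 + 38 @ $7.10 = $1,843.05
Feb 8, 382 sold [LIFO — newest first]: 337 @ $9.30 + 45 @ $7.10 = $3,453.60
Feb 10, 232 sold [LIFO — newest first]: 188 @ $7.80 + 44 @ $7.10 = $1,778.80
Total COGS = $1,843.05 + $3,453.60 + $1,778.80 = $7,075.45
Ending inventory: 99 @ $7.10 + 87 @ $12.30 + 83 @ $15.35 + 68 @ $12.00 + 177 @ $15.65 = $6,633.10
Check: goods available $13,708.55 = COGS $7,075.45 + ending $6,633.10

Ending inventory = $6,633.10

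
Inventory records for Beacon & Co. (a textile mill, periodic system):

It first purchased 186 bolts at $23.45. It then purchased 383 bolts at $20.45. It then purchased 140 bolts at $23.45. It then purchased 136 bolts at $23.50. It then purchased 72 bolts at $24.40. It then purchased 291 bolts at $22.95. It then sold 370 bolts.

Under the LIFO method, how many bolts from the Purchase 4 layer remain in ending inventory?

Sale 1 (370) [LIFO — newest first]: 291 @ $22.95 + 72 @ $24.40 + 7 @ $23.50 = $8,599.75
Ending inventory: 186 @ $23.45 + 383 @ $20.45 + 140 @ $23.45 + 129 @ $23.50 = $18,508.55
Check: goods available $27,108.30 = COGS $8,599.75 + ending $18,508.55

129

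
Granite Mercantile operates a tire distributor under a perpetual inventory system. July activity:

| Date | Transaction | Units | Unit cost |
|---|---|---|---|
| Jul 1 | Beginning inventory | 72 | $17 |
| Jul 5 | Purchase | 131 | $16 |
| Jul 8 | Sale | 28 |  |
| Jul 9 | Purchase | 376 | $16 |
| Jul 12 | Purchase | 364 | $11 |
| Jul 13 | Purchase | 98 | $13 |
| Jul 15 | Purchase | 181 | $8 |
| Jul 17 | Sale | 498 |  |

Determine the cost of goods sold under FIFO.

COGS = $8,488

Jul 8, 28 sold [FIFO — oldest first]: 28 @ $17 = $476
Jul 17, 498 sold [FIFO — oldest first]: 44 @ $17 + 131 @ $16 + 323 @ $16 = $8,012
Total COGS = $476 + $8,012 = $8,488
Ending inventory: 53 @ $16 + 364 @ $11 + 98 @ $13 + 181 @ $8 = $7,574
Check: goods available $16,062 = COGS $8,488 + ending $7,574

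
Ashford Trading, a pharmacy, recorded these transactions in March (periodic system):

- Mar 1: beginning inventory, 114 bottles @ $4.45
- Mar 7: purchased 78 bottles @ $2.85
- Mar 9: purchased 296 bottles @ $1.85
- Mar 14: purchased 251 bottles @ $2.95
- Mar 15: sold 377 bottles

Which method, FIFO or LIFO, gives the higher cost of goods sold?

FIFO COGS: 114 @ $4.45 + 78 @ $2.85 + 185 @ $1.85 = $1,071.85
LIFO COGS: 251 @ $2.95 + 126 @ $1.85 = $973.55

FIFO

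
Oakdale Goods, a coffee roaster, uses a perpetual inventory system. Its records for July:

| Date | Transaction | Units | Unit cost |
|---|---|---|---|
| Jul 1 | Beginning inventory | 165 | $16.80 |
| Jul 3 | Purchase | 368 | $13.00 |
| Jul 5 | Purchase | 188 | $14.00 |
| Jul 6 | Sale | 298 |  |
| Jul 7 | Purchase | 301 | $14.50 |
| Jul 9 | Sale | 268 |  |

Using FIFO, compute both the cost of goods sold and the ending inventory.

COGS = $8,018.00; ending inventory = $6,534.50

Jul 6, 298 sold [FIFO — oldest first]: 165 @ $16.80 + 133 @ $13.00 = $4,501.00
Jul 9, 268 sold [FIFO — oldest first]: 235 @ $13.00 + 33 @ $14.00 = $3,517.00
Total COGS = $4,501.00 + $3,517.00 = $8,018.00
Ending inventory: 155 @ $14.00 + 301 @ $14.50 = $6,534.50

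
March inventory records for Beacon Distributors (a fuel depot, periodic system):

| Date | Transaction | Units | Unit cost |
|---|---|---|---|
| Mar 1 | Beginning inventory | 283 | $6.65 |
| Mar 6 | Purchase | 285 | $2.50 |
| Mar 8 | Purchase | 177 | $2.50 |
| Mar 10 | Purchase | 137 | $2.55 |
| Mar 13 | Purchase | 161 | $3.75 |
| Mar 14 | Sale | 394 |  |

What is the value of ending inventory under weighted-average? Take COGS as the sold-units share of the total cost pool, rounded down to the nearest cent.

Mar 14, sell 394: 394/1043 × $3,990.05 → $1,507.26
Ending inventory (cost pool remaining) = $2,482.79

Ending inventory = $2,482.79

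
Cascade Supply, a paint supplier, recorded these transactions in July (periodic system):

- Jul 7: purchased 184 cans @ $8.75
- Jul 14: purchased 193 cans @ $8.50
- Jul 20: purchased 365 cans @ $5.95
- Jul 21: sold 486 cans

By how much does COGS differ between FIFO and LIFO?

$698.80

FIFO COGS: 184 @ $8.75 + 193 @ $8.50 + 109 @ $5.95 = $3,899.05
LIFO COGS: 365 @ $5.95 + 121 @ $8.50 = $3,200.25
Difference = |$3,899.05 − $3,200.25| = $698.80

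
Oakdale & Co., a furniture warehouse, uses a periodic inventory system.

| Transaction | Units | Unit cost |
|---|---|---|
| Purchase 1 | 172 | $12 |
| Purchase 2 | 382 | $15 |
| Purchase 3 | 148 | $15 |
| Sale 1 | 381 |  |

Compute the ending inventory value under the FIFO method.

Ending inventory = $4,815

Sale 1 (381) [FIFO — oldest first]: 172 @ $12 + 209 @ $15 = $5,199
Ending inventory: 173 @ $15 + 148 @ $15 = $4,815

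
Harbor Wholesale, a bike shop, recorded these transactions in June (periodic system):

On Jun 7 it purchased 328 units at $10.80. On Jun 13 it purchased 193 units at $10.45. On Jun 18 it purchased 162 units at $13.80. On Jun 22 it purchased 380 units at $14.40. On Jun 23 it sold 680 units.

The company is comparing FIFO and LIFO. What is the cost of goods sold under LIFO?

FIFO COGS: 328 @ $10.80 + 193 @ $10.45 + 159 @ $13.80 = $7,753.45
LIFO COGS: 380 @ $14.40 + 162 @ $13.80 + 138 @ $10.45 = $9,149.70

COGS = $9,149.70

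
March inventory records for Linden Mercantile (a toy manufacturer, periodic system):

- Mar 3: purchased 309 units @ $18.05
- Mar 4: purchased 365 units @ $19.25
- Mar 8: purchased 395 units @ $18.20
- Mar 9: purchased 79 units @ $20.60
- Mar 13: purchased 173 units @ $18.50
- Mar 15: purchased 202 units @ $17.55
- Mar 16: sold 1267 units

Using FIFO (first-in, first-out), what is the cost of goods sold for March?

Mar 16, 1267 sold [FIFO — oldest first]: 309 @ $18.05 + 365 @ $19.25 + 395 @ $18.20 + 79 @ $20.60 + 119 @ $18.50 = $23,621.60
Ending inventory: 54 @ $18.50 + 202 @ $17.55 = $4,544.10

COGS = $23,621.60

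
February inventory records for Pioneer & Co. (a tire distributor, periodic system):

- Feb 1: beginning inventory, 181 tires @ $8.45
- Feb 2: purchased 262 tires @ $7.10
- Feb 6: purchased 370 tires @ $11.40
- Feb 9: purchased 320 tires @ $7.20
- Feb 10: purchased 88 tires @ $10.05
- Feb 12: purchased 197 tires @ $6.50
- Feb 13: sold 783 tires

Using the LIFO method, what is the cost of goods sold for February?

COGS = $6,498.10

Feb 13, 783 sold [LIFO — newest first]: 197 @ $6.50 + 88 @ $10.05 + 320 @ $7.20 + 178 @ $11.40 = $6,498.10
Ending inventory: 181 @ $8.45 + 262 @ $7.10 + 192 @ $11.40 = $5,578.45
Check: goods available $12,076.55 = COGS $6,498.10 + ending $5,578.45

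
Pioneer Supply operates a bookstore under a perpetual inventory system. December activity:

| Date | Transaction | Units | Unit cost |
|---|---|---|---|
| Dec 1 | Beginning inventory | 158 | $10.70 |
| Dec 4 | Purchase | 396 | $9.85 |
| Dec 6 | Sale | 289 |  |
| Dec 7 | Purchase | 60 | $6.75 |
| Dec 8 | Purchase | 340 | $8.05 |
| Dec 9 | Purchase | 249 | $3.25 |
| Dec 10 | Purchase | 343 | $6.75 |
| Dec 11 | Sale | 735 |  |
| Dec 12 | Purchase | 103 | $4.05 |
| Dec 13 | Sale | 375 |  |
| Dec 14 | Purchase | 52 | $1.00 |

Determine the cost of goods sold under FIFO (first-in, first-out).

Dec 6, 289 sold [FIFO — oldest first]: 158 @ $10.70 + 131 @ $9.85 = $2,980.95
Dec 11, 735 sold [FIFO — oldest first]: 265 @ $9.85 + 60 @ $6.75 + 340 @ $8.05 + 70 @ $3.25 = $5,979.75
Dec 13, 375 sold [FIFO — oldest first]: 179 @ $3.25 + 196 @ $6.75 = $1,904.75
Total COGS = $2,980.95 + $5,979.75 + $1,904.75 = $10,865.45
Ending inventory: 147 @ $6.75 + 103 @ $4.05 + 52 @ $1.00 = $1,461.40

COGS = $10,865.45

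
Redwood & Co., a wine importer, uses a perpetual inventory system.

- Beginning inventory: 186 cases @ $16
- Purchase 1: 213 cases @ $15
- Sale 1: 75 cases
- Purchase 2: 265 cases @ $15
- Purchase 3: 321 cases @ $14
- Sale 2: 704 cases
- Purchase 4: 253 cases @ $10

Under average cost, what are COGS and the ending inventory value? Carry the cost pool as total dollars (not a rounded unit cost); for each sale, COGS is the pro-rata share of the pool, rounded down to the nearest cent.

After Beginning: 186 on hand, pool $2,976.00 (≈ $16.0000 each)
After Purchase 1: 399 on hand, pool $6,171.00 (≈ $15.4662 each)
Sale 1, sell 75: 75/399 × $6,171.00 → $1,159.96
After Purchase 2: 589 on hand, pool $8,986.04 (≈ $15.2564 each)
After Purchase 3: 910 on hand, pool $13,480.04 (≈ $14.8132 each)
Sale 2, sell 704: 704/910 × $13,480.04 → $10,428.51
After Purchase 4: 459 on hand, pool $5,581.53 (≈ $12.1602 each)
Total COGS = $1,159.96 + $10,428.51 = $11,588.47
Ending inventory (cost pool remaining) = $5,581.53

COGS = $11,588.47; ending inventory = $5,581.53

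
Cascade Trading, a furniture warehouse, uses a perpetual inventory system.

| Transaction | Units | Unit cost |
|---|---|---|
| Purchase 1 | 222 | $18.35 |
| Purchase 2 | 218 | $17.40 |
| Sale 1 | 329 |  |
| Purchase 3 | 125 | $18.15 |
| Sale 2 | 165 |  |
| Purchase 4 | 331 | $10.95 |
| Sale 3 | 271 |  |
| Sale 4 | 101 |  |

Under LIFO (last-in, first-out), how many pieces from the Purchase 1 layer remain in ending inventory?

Sale 1 (329) [LIFO — newest first]: 218 @ $17.40 + 111 @ $18.35 = $5,830.05
Sale 2 (165) [LIFO — newest first]: 125 @ $18.15 + 40 @ $18.35 = $3,002.75
Sale 3 (271) [LIFO — newest first]: 271 @ $10.95 = $2,967.45
Sale 4 (101) [LIFO — newest first]: 60 @ $10.95 + 41 @ $18.35 = $1,409.35
Total COGS = $5,830.05 + $3,002.75 + $2,967.45 + $1,409.35 = $13,209.60
Ending inventory: 30 @ $18.35 = $550.50
Check: goods available $13,760.10 = COGS $13,209.60 + ending $550.50

30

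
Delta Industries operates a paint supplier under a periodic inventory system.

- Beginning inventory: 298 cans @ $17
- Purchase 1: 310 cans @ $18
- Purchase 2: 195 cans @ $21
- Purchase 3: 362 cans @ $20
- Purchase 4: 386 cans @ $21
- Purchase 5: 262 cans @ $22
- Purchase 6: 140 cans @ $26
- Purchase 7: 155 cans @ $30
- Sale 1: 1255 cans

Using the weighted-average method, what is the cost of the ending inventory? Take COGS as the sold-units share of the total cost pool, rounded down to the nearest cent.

Sale 1, sell 1255: 1255/2108 × $44,141.00 → $26,279.39
Ending inventory (cost pool remaining) = $17,861.61

Ending inventory = $17,861.61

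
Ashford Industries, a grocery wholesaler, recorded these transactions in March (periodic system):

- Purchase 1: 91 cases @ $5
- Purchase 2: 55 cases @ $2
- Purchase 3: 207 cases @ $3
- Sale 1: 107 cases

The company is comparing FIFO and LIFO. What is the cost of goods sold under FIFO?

FIFO COGS: 91 @ $5 + 16 @ $2 = $487
LIFO COGS: 107 @ $3 = $321

COGS = $487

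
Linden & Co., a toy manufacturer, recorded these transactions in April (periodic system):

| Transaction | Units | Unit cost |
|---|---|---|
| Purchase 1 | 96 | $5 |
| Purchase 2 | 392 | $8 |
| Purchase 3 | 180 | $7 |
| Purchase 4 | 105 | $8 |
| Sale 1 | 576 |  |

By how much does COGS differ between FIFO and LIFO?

FIFO COGS: 96 @ $5 + 392 @ $8 + 88 @ $7 = $4,232
LIFO COGS: 105 @ $8 + 180 @ $7 + 291 @ $8 = $4,428
Difference = |$4,232 − $4,428| = $196

$196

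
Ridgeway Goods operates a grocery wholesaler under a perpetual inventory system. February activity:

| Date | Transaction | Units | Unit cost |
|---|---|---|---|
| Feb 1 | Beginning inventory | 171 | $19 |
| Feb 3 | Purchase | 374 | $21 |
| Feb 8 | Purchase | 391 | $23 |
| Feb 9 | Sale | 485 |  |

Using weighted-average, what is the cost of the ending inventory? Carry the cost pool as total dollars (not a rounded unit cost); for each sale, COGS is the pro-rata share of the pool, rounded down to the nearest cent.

Ending inventory = $9,683.01

After Feb 1: 171 on hand, pool $3,249.00 (≈ $19.0000 each)
After Feb 3: 545 on hand, pool $11,103.00 (≈ $20.3725 each)
After Feb 8: 936 on hand, pool $20,096.00 (≈ $21.4701 each)
Feb 9, sell 485: 485/936 × $20,096.00 → $10,412.99
Ending inventory (cost pool remaining) = $9,683.01
Check: goods available $20,096.00 = COGS $10,412.99 + ending $9,683.01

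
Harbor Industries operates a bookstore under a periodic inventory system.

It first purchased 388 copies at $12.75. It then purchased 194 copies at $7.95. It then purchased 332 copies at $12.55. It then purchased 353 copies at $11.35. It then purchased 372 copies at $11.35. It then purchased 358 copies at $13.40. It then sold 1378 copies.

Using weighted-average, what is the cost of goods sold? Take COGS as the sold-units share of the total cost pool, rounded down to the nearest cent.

COGS = $16,341.30

Sale 1, sell 1378: 1378/1997 × $23,681.85 → $16,341.30
Ending inventory (cost pool remaining) = $7,340.55
Check: goods available $23,681.85 = COGS $16,341.30 + ending $7,340.55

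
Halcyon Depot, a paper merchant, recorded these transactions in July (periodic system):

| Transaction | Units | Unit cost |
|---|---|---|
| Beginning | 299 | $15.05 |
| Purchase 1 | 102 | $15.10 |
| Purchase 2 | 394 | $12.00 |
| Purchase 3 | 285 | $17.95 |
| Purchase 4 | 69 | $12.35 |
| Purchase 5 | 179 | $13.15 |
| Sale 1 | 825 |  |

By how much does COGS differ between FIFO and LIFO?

$519.10

FIFO COGS: 299 @ $15.05 + 102 @ $15.10 + 394 @ $12.00 + 30 @ $17.95 = $11,306.65
LIFO COGS: 179 @ $13.15 + 69 @ $12.35 + 285 @ $17.95 + 292 @ $12.00 = $11,825.75
Difference = |$11,306.65 − $11,825.75| = $519.10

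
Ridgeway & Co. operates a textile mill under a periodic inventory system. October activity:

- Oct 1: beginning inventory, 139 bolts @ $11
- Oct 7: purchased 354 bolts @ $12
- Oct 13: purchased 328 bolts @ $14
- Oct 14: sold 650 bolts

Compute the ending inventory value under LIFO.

Oct 14, 650 sold [LIFO — newest first]: 328 @ $14 + 322 @ $12 = $8,456
Ending inventory: 139 @ $11 + 32 @ $12 = $1,913
Check: goods available $10,369 = COGS $8,456 + ending $1,913

Ending inventory = $1,913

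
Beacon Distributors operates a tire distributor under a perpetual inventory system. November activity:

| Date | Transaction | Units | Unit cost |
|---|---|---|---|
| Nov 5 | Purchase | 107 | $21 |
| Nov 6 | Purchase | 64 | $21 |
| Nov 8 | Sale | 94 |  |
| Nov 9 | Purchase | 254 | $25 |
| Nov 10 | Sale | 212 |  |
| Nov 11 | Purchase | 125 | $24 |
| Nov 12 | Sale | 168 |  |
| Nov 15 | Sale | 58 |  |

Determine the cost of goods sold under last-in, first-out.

Nov 8, 94 sold [LIFO — newest first]: 64 @ $21 + 30 @ $21 = $1,974
Nov 10, 212 sold [LIFO — newest first]: 212 @ $25 = $5,300
Nov 12, 168 sold [LIFO — newest first]: 125 @ $24 + 42 @ $25 + 1 @ $21 = $4,071
Nov 15, 58 sold [LIFO — newest first]: 58 @ $21 = $1,218
Total COGS = $1,974 + $5,300 + $4,071 + $1,218 = $12,563
Ending inventory: 18 @ $21 = $378

COGS = $12,563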